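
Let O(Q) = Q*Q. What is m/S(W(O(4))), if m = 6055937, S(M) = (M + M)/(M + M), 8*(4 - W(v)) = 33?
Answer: 6055937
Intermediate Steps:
O(Q) = Q**2
W(v) = -1/8 (W(v) = 4 - 1/8*33 = 4 - 33/8 = -1/8)
S(M) = 1 (S(M) = (2*M)/((2*M)) = (2*M)*(1/(2*M)) = 1)
m/S(W(O(4))) = 6055937/1 = 6055937*1 = 6055937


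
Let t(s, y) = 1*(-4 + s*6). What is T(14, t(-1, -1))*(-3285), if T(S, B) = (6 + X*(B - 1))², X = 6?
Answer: -11826000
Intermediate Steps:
t(s, y) = -4 + 6*s (t(s, y) = 1*(-4 + 6*s) = -4 + 6*s)
T(S, B) = 36*B² (T(S, B) = (6 + 6*(B - 1))² = (6 + 6*(-1 + B))² = (6 + (-6 + 6*B))² = (6*B)² = 36*B²)
T(14, t(-1, -1))*(-3285) = (36*(-4 + 6*(-1))²)*(-3285) = (36*(-4 - 6)²)*(-3285) = (36*(-10)²)*(-3285) = (36*100)*(-3285) = 3600*(-3285) = -11826000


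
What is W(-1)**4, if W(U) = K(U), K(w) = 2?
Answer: 16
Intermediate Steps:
W(U) = 2
W(-1)**4 = 2**4 = 16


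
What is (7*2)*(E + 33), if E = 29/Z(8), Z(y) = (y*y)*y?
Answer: 118475/256 ≈ 462.79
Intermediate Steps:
Z(y) = y**3 (Z(y) = y**2*y = y**3)
E = 29/512 (E = 29/(8**3) = 29/512 ≈ 0.056641)
(7*2)*(E + 33) = (7*2)*(29/512 + 33) = 14*(16925/512) = 118475/256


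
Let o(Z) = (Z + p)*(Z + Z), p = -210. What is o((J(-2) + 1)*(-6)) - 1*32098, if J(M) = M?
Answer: -34546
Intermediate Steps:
o(Z) = 2*Z*(-210 + Z) (o(Z) = (Z - 210)*(Z + Z) = (-210 + Z)*(2*Z) = 2*Z*(-210 + Z))
o((J(-2) + 1)*(-6)) - 1*32098 = 2*((-2 + 1)*(-6))*(-210 + (-2 + 1)*(-6)) - 1*32098 = 2*(-1*(-6))*(-210 - 1*(-6)) - 32098 = 2*6*(-210 + 6) - 32098 = 2*6*(-204) - 32098 = -2448 - 32098 = -34546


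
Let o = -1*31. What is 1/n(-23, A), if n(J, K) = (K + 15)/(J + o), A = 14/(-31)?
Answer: -1674/451 ≈ -3.7118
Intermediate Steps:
A = -14/31 (A = 14*(-1/31) = -14/31 ≈ -0.45161)
o = -31
n(J, K) = (15 + K)/(-31 + J) (n(J, K) = (K + 15)/(J - 31) = (15 + K)/(-31 + J))
1/n(-23, A) = 1/((15 - 14/31)/(-31 - 23)) = 1/((451/31)/(-54)) = 1/(-1/54*451/31) = 1/(-451/1674) = -1674/451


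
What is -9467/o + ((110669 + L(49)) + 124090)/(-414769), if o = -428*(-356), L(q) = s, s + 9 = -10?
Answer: -39693482443/63197522992 ≈ -0.62809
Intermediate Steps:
s = -19 (s = -9 - 10 = -19)
L(q) = -19
o = 152368
-9467/o + ((110669 + L(49)) + 124090)/(-414769) = -9467/152368 + ((110669 - 19) + 124090)/(-414769) = -9467*1/152368 + (110650 + 124090)*(-1/414769) = -9467/152368 + 234740*(-1/414769) = -9467/152368 - 234740/414769 = -39693482443/63197522992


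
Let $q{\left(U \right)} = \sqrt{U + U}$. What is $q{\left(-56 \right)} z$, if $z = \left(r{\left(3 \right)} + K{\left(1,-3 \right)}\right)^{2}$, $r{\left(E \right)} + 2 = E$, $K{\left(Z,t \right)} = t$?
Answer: $16 i \sqrt{7} \approx 42.332 i$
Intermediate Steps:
$r{\left(E \right)} = -2 + E$
$q{\left(U \right)} = \sqrt{2} \sqrt{U}$ ($q{\left(U \right)} = \sqrt{2 U} = \sqrt{2} \sqrt{U}$)
$z = 4$ ($z = \left(\left(-2 + 3\right) - 3\right)^{2} = \left(1 - 3\right)^{2} = \left(-2\right)^{2} = 4$)
$q{\left(-56 \right)} z = \sqrt{2} \sqrt{-56} \cdot 4 = \sqrt{2} \cdot 2 i \sqrt{14} \cdot 4 = 4 i \sqrt{7} \cdot 4 = 16 i \sqrt{7}$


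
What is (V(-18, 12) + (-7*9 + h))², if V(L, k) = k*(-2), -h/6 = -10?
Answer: 729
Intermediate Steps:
h = 60 (h = -6*(-10) = 60)
V(L, k) = -2*k
(V(-18, 12) + (-7*9 + h))² = (-2*12 + (-7*9 + 60))² = (-24 + (-63 + 60))² = (-24 - 3)² = (-27)² = 729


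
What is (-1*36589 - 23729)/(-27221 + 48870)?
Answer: -60318/21649 ≈ -2.7862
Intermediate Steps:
(-1*36589 - 23729)/(-27221 + 48870) = (-36589 - 23729)/21649 = -60318*1/21649 = -60318/21649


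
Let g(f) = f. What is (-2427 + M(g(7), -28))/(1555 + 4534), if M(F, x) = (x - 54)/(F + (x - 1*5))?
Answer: -31510/79157 ≈ -0.39807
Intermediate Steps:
M(F, x) = (-54 + x)/(-5 + F + x) (M(F, x) = (-54 + x)/(F + (x - 5)) = (-54 + x)/(F + (-5 + x)) = (-54 + x)/(-5 + F + x))
(-2427 + M(g(7), -28))/(1555 + 4534) = (-2427 + (-54 - 28)/(-5 + 7 - 28))/(1555 + 4534) = (-2427 - 82/(-26))/6089 = (-2427 - 1/26*(-82))*(1/6089) = (-2427 + 41/13)*(1/6089) = -31510/13*1/6089 = -31510/79157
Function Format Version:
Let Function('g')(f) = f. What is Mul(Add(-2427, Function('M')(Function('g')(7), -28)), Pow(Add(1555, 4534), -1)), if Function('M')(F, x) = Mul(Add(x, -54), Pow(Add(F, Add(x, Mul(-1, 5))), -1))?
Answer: Rational(-31510, 79157) ≈ -0.39807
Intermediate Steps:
Function('M')(F, x) = Mul(Pow(Add(-5, F, x), -1), Add(-54, x)) (Function('M')(F, x) = Mul(Add(-54, x), Pow(Add(F, Add(x, -5)), -1)) = Mul(Add(-54, x), Pow(Add(F, Add(-5, x)), -1)) = Mul(Add(-54, x), Pow(Add(-5, F, x), -1)) = Mul(Pow(Add(-5, F, x), -1), Add(-54, x)))
Mul(Add(-2427, Function('M')(Function('g')(7), -28)), Pow(Add(1555, 4534), -1)) = Mul(Add(-2427, Mul(Pow(Add(-5, 7, -28), -1), Add(-54, -28))), Pow(Add(1555, 4534), -1)) = Mul(Add(-2427, Mul(Pow(-26, -1), -82)), Pow(6089, -1)) = Mul(Add(-2427, Mul(Rational(-1, 26), -82)), Rational(1, 6089)) = Mul(Add(-2427, Rational(41, 13)), Rational(1, 6089)) = Mul(Rational(-31510, 13), Rational(1, 6089)) = Rational(-31510, 79157)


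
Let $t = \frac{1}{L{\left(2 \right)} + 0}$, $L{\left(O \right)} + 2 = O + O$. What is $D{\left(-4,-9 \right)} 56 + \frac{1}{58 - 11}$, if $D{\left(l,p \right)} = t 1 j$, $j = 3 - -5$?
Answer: $\frac{10529}{47} \approx 224.02$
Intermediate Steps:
$L{\left(O \right)} = -2 + 2 O$ ($L{\left(O \right)} = -2 + \left(O + O\right) = -2 + 2 O$)
$j = 8$ ($j = 3 + 5 = 8$)
$t = \frac{1}{2}$ ($t = \frac{1}{\left(-2 + 2 \cdot 2\right) + 0} = \frac{1}{\left(-2 + 4\right) + 0} = \frac{1}{2 + 0} = \frac{1}{2} \approx 0.5$)
$D{\left(l,p \right)} = 4$ ($D{\left(l,p \right)} = \frac{1}{2} \cdot 1 \cdot 8 = \frac{1}{2} \cdot 8 = 4$)
$D{\left(-4,-9 \right)} 56 + \frac{1}{58 - 11} = 4 \cdot 56 + \frac{1}{58 - 11} = 224 + \frac{1}{47} = \frac{10529}{47}$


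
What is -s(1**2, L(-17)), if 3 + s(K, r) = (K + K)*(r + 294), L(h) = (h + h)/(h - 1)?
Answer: -5299/9 ≈ -588.78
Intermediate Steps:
L(h) = 2*h/(-1 + h) (L(h) = (2*h)/(-1 + h) = 2*h/(-1 + h))
s(K, r) = -3 + 2*K*(294 + r) (s(K, r) = -3 + (K + K)*(r + 294) = -3 + (2*K)*(294 + r) = -3 + 2*K*(294 + r))
-s(1**2, L(-17)) = -(-3 + 588*1**2 + 2*1**2*(2*(-17)/(-1 - 17))) = -(-3 + 588*1 + 2*1*(2*(-17)/(-18))) = -(-3 + 588 + 2*1*(2*(-17)*(-1/18))) = -(-3 + 588 + 2*1*(17/9)) = -(-3 + 588 + 34/9) = -1*5299/9 = -5299/9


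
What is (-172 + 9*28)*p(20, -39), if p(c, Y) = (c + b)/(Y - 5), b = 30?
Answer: -1000/11 ≈ -90.909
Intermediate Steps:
p(c, Y) = (30 + c)/(-5 + Y) (p(c, Y) = (c + 30)/(Y - 5) = (30 + c)/(-5 + Y))
(-172 + 9*28)*p(20, -39) = (-172 + 9*28)*((30 + 20)/(-5 - 39)) = (-172 + 252)*(50/(-44)) = 80*(-1/44*50) = 80*(-25/22) = -1000/11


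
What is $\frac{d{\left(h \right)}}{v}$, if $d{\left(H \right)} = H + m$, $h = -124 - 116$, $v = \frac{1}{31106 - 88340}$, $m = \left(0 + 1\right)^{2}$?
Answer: $13678926$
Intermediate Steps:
$m = 1$ ($m = 1^{2} = 1$)
$v = - \frac{1}{57234}$ ($v = \frac{1}{-57234} = - \frac{1}{57234} \approx -1.7472 \cdot 10^{-5}$)
$h = -240$ ($h = -124 - 116 = -240$)
$d{\left(H \right)} = 1 + H$ ($d{\left(H \right)} = H + 1 = 1 + H$)
$\frac{d{\left(h \right)}}{v} = \frac{1 - 240}{- \frac{1}{57234}} = \left(-239\right) \left(-57234\right) = 13678926$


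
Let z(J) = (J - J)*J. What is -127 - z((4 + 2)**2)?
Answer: -127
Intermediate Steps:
z(J) = 0 (z(J) = 0*J = 0)
-127 - z((4 + 2)**2) = -127 - 1*0 = -127 + 0 = -127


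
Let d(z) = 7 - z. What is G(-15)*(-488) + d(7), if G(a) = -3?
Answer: 1464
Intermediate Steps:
G(-15)*(-488) + d(7) = -3*(-488) + (7 - 1*7) = 1464 + (7 - 7) = 1464 + 0 = 1464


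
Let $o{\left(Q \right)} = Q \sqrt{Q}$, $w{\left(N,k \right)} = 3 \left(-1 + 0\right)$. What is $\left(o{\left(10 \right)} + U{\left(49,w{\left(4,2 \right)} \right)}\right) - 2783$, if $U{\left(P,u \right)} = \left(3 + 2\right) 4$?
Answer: $-2763 + 10 \sqrt{10} \approx -2731.4$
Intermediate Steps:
$w{\left(N,k \right)} = -3$ ($w{\left(N,k \right)} = 3 \left(-1\right) = -3$)
$o{\left(Q \right)} = Q^{\frac{3}{2}}$
$U{\left(P,u \right)} = 20$ ($U{\left(P,u \right)} = 5 \cdot 4 = 20$)
$\left(o{\left(10 \right)} + U{\left(49,w{\left(4,2 \right)} \right)}\right) - 2783 = \left(10^{\frac{3}{2}} + 20\right) - 2783 = \left(10 \sqrt{10} + 20\right) - 2783 = \left(20 + 10 \sqrt{10}\right) - 2783 = -2763 + 10 \sqrt{10}$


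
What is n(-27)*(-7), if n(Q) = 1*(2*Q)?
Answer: 378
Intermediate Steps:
n(Q) = 2*Q
n(-27)*(-7) = (2*(-27))*(-7) = -54*(-7) = 378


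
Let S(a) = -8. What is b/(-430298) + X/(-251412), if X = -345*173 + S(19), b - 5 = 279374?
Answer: -22276727317/54091040388 ≈ -0.41184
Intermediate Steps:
b = 279379 (b = 5 + 279374 = 279379)
X = -59693 (X = -345*173 - 8 = -59685 - 8 = -59693)
b/(-430298) + X/(-251412) = 279379/(-430298) - 59693/(-251412) = 279379*(-1/430298) - 59693*(-1/251412) = -279379/430298 + 59693/251412 = -22276727317/54091040388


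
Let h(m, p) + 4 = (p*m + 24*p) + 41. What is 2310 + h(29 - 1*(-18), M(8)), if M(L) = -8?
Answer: 1779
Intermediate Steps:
h(m, p) = 37 + 24*p + m*p (h(m, p) = -4 + ((p*m + 24*p) + 41) = -4 + ((m*p + 24*p) + 41) = -4 + ((24*p + m*p) + 41) = -4 + (41 + 24*p + m*p) = 37 + 24*p + m*p)
2310 + h(29 - 1*(-18), M(8)) = 2310 + (37 + 24*(-8) + (29 - 1*(-18))*(-8)) = 2310 + (37 - 192 + (29 + 18)*(-8)) = 2310 + (37 - 192 + 47*(-8)) = 2310 + (37 - 192 - 376) = 2310 - 531 = 1779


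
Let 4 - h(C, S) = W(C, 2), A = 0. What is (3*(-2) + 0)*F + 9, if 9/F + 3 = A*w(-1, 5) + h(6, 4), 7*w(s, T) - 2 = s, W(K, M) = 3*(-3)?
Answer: 18/5 ≈ 3.6000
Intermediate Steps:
W(K, M) = -9
w(s, T) = 2/7 + s/7
h(C, S) = 13 (h(C, S) = 4 - 1*(-9) = 4 + 9 = 13)
F = 9/10 (F = 9/(-3 + (0*(2/7 + (⅐)*(-1)) + 13)) = 9/(-3 + (0*(2/7 - ⅐) + 13)) = 9/(-3 + (0*(⅐) + 13)) = 9/(-3 + (0 + 13)) = 9/(-3 + 13) = 9/10 ≈ 0.90000)
(3*(-2) + 0)*F + 9 = (3*(-2) + 0)*(9/10) + 9 = (-6 + 0)*(9/10) + 9 = -6*9/10 + 9 = -27/5 + 9 = 18/5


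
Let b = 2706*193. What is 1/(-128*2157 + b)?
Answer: 1/246162 ≈ 4.0624e-6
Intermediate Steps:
b = 522258
1/(-128*2157 + b) = 1/(-128*2157 + 522258) = 1/(-276096 + 522258) = 1/246162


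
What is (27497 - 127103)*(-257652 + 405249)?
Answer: -14701546782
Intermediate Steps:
(27497 - 127103)*(-257652 + 405249) = -99606*147597 = -14701546782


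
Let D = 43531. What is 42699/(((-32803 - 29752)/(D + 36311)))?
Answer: -3409173558/62555 ≈ -54499.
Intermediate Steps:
42699/(((-32803 - 29752)/(D + 36311))) = 42699/(((-32803 - 29752)/(43531 + 36311))) = 42699/((-62555/79842)) = 42699/((-62555*1/79842)) = 42699/(-62555/79842) = 42699*(-79842/62555) = -3409173558/62555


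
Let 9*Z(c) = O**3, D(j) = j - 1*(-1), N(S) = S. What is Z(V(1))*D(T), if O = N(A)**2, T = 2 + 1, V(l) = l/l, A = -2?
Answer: 256/9 ≈ 28.444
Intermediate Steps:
V(l) = 1
T = 3
D(j) = 1 + j (D(j) = j + 1 = 1 + j)
O = 4 (O = (-2)**2 = 4)
Z(c) = 64/9 (Z(c) = (1/9)*4**3 = (1/9)*64 = 64/9)
Z(V(1))*D(T) = 64*(1 + 3)/9 = (64/9)*4 = 256/9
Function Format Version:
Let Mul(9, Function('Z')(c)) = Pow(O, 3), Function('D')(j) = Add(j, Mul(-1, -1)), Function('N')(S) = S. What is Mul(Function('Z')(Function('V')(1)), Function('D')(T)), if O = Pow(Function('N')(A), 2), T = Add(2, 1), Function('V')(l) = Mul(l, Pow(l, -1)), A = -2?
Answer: Rational(256, 9) ≈ 28.444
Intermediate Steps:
Function('V')(l) = 1
T = 3
Function('D')(j) = Add(1, j) (Function('D')(j) = Add(j, 1) = Add(1, j))
O = 4 (O = Pow(-2, 2) = 4)
Function('Z')(c) = Rational(64, 9) (Function('Z')(c) = Mul(Rational(1, 9), Pow(4, 3)) = Mul(Rational(1, 9), 64) = Rational(64, 9))
Mul(Function('Z')(Function('V')(1)), Function('D')(T)) = Mul(Rational(64, 9), Add(1, 3)) = Mul(Rational(64, 9), 4) = Rational(256, 9)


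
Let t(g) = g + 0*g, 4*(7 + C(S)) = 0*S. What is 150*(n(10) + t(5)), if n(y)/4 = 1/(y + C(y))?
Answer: 950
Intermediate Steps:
C(S) = -7 (C(S) = -7 + (0*S)/4 = -7 + (¼)*0 = -7 + 0 = -7)
n(y) = 4/(-7 + y) (n(y) = 4/(y - 7) = 4/(-7 + y))
t(g) = g (t(g) = g + 0 = g)
150*(n(10) + t(5)) = 150*(4/(-7 + 10) + 5) = 150*(4/3 + 5) = 150*(19/3) = 950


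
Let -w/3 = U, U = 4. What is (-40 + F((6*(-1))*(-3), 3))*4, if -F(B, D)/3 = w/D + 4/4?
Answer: -124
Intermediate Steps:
w = -12 (w = -3*4 = -12)
F(B, D) = -3 + 36/D (F(B, D) = -3*(-12/D + 4/4) = -3*(-12/D + 4*(¼)) = -3*(-12/D + 1) = -3*(1 - 12/D) = -3 + 36/D)
(-40 + F((6*(-1))*(-3), 3))*4 = (-40 + (-3 + 36/3))*4 = (-40 + (-3 + 36*(⅓)))*4 = (-40 + (-3 + 12))*4 = (-40 + 9)*4 = -31*4 = -124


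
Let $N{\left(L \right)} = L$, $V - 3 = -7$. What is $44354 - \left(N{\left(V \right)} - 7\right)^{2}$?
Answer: $44233$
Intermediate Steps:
$V = -4$ ($V = 3 - 7 = -4$)
$44354 - \left(N{\left(V \right)} - 7\right)^{2} = 44354 - \left(-4 - 7\right)^{2} = 44354 - \left(-11\right)^{2} = 44354 - 121 = 44233$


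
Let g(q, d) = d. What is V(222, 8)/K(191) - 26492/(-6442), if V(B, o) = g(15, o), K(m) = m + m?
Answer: 2542870/615211 ≈ 4.1333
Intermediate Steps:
K(m) = 2*m
V(B, o) = o
V(222, 8)/K(191) - 26492/(-6442) = 8/((2*191)) - 26492/(-6442) = 8/382 - 26492*(-1/6442) = 8*(1/382) + 13246/3221 = 4/191 + 13246/3221 = 2542870/615211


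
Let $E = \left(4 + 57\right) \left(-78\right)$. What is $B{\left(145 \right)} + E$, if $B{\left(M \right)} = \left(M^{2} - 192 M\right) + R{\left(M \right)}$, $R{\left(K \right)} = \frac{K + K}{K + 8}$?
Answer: $- \frac{1770379}{153} \approx -11571.0$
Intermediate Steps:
$E = -4758$ ($E = 61 \left(-78\right) = -4758$)
$R{\left(K \right)} = \frac{2 K}{8 + K}$
$B{\left(M \right)} = M^{2} - 192 M + \frac{2 M}{8 + M}$ ($B{\left(M \right)} = \left(M^{2} - 192 M\right) + \frac{2 M}{8 + M} = M^{2} - 192 M + \frac{2 M}{8 + M}$)
$B{\left(145 \right)} + E = \frac{145 \left(2 + \left(-192 + 145\right) \left(8 + 145\right)\right)}{8 + 145} - 4758 = \frac{145 \left(2 - 7191\right)}{153} - 4758 = 145 \cdot \frac{1}{153} \left(2 - 7191\right) - 4758 = 145 \cdot \frac{1}{153} \left(-7189\right) - 4758 = - \frac{1042405}{153} - 4758 = - \frac{1770379}{153}$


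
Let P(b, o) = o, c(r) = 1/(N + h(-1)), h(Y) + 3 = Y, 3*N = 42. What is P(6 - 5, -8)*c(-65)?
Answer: -⅘ ≈ -0.80000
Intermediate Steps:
N = 14 (N = (⅓)*42 = 14)
h(Y) = -3 + Y
c(r) = ⅒ (c(r) = 1/(14 + (-3 - 1)) = 1/(14 - 4) = 1/10 = ⅒)
P(6 - 5, -8)*c(-65) = -8*⅒ = -⅘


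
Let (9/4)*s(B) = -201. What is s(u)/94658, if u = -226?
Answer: -134/141987 ≈ -0.00094375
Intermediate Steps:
s(B) = -268/3 (s(B) = (4/9)*(-201) = -268/3)
s(u)/94658 = -268/3/94658 = -268/3*1/94658 = -134/141987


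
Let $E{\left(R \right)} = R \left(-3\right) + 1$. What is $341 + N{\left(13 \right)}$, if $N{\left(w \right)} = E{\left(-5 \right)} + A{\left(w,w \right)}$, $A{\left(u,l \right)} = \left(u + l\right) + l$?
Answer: $396$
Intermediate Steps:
$A{\left(u,l \right)} = u + 2 l$ ($A{\left(u,l \right)} = \left(l + u\right) + l = u + 2 l$)
$E{\left(R \right)} = 1 - 3 R$ ($E{\left(R \right)} = - 3 R + 1 = 1 - 3 R$)
$N{\left(w \right)} = 16 + 3 w$ ($N{\left(w \right)} = \left(1 - -15\right) + \left(w + 2 w\right) = \left(1 + 15\right) + 3 w = 16 + 3 w$)
$341 + N{\left(13 \right)} = 341 + \left(16 + 3 \cdot 13\right) = 341 + \left(16 + 39\right) = 341 + 55 = 396$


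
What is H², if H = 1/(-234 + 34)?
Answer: 1/40000 ≈ 2.5000e-5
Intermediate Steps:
H = -1/200 (H = 1/(-200) = -1/200 ≈ -0.0050000)
H² = (-1/200)² = 1/40000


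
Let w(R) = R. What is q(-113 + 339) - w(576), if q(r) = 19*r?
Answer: 3718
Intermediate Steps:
q(-113 + 339) - w(576) = 19*(-113 + 339) - 1*576 = 19*226 - 576 = 4294 - 576 = 3718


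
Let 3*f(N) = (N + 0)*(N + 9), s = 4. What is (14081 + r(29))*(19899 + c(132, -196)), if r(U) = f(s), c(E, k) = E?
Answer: 282403715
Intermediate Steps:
f(N) = N*(9 + N)/3 (f(N) = ((N + 0)*(N + 9))/3 = (N*(9 + N))/3 = N*(9 + N)/3)
r(U) = 52/3 (r(U) = (⅓)*4*(9 + 4) = (⅓)*4*13 = 52/3)
(14081 + r(29))*(19899 + c(132, -196)) = (14081 + 52/3)*(19899 + 132) = (42295/3)*20031 = 282403715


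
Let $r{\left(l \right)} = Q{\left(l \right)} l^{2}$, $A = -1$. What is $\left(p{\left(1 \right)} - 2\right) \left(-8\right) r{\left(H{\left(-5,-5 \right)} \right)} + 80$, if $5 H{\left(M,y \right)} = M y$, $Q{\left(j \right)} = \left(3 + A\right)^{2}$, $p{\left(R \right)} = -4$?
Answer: $4880$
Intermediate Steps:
$Q{\left(j \right)} = 4$ ($Q{\left(j \right)} = \left(3 - 1\right)^{2} = 2^{2} = 4$)
$H{\left(M,y \right)} = \frac{M y}{5}$
$r{\left(l \right)} = 4 l^{2}$
$\left(p{\left(1 \right)} - 2\right) \left(-8\right) r{\left(H{\left(-5,-5 \right)} \right)} + 80 = \left(-4 - 2\right) \left(-8\right) 4 \left(\frac{1}{5} \left(-5\right) \left(-5\right)\right)^{2} + 80 = \left(-6\right) \left(-8\right) 4 \cdot 5^{2} + 80 = 48 \cdot 4 \cdot 25 + 80 = 48 \cdot 100 + 80 = 4800 + 80 = 4880$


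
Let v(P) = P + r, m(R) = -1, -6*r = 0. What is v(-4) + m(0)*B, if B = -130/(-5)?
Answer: -30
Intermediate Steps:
r = 0 (r = -⅙*0 = 0)
B = 26 (B = -130*(-⅕) = 26)
v(P) = P (v(P) = P + 0 = P)
v(-4) + m(0)*B = -4 - 1*26 = -4 - 26 = -30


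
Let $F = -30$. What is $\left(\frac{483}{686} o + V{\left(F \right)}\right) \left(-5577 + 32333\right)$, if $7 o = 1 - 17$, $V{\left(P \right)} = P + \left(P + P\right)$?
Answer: $- \frac{840727032}{343} \approx -2.4511 \cdot 10^{6}$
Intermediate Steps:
$V{\left(P \right)} = 3 P$ ($V{\left(P \right)} = P + 2 P = 3 P$)
$o = - \frac{16}{7}$ ($o = \frac{1 - 17}{7} = \frac{1}{7} \left(-16\right) = - \frac{16}{7} \approx -2.2857$)
$\left(\frac{483}{686} o + V{\left(F \right)}\right) \left(-5577 + 32333\right) = \left(\frac{483}{686} \left(- \frac{16}{7}\right) + 3 \left(-30\right)\right) \left(-5577 + 32333\right) = \left(483 \cdot \frac{1}{686} \left(- \frac{16}{7}\right) - 90\right) 26756 = \left(\frac{69}{98} \left(- \frac{16}{7}\right) - 90\right) 26756 = \left(- \frac{552}{343} - 90\right) 26756 = \left(- \frac{31422}{343}\right) 26756 = - \frac{840727032}{343}$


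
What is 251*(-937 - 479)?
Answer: -355416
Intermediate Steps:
251*(-937 - 479) = 251*(-1416) = -355416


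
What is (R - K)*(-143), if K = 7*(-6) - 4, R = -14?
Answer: -4576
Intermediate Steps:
K = -46 (K = -42 - 4 = -46)
(R - K)*(-143) = (-14 - 1*(-46))*(-143) = (-14 + 46)*(-143) = 32*(-143) = -4576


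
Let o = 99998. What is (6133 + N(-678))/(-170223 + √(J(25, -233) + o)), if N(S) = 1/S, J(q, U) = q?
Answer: -235938894193/6548523953556 - 4158173*√100023/19645571860668 ≈ -0.036096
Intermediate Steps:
(6133 + N(-678))/(-170223 + √(J(25, -233) + o)) = (6133 + 1/(-678))/(-170223 + √(25 + 99998)) = (6133 - 1/678)/(-170223 + √100023) = 4158173/(678*(-170223 + √100023))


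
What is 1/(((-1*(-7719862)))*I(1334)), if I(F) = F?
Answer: 1/10298295908 ≈ 9.7103e-11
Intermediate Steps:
1/(((-1*(-7719862)))*I(1334)) = 1/(-1*(-7719862)*1334) = (1/1334)/7719862 = (1/7719862)*(1/1334) = 1/10298295908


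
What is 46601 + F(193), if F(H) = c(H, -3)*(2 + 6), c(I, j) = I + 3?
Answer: 48169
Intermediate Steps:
c(I, j) = 3 + I
F(H) = 24 + 8*H (F(H) = (3 + H)*(2 + 6) = (3 + H)*8 = 24 + 8*H)
46601 + F(193) = 46601 + (24 + 8*193) = 46601 + (24 + 1544) = 46601 + 1568 = 48169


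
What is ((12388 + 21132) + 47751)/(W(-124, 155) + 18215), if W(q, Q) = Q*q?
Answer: -1213/15 ≈ -80.867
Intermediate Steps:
((12388 + 21132) + 47751)/(W(-124, 155) + 18215) = ((12388 + 21132) + 47751)/(155*(-124) + 18215) = (33520 + 47751)/(-19220 + 18215) = 81271/(-1005) = 81271*(-1/1005) = -1213/15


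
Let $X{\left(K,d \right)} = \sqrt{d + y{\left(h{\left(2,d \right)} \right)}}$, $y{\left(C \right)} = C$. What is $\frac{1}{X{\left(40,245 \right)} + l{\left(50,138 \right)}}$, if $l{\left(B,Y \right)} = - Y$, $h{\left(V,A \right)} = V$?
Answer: $- \frac{138}{18797} - \frac{\sqrt{247}}{18797} \approx -0.0081777$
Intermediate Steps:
$X{\left(K,d \right)} = \sqrt{2 + d}$ ($X{\left(K,d \right)} = \sqrt{d + 2} = \sqrt{2 + d}$)
$\frac{1}{X{\left(40,245 \right)} + l{\left(50,138 \right)}} = \frac{1}{\sqrt{2 + 245} - 138} = \frac{1}{\sqrt{247} - 138} = \frac{1}{-138 + \sqrt{247}}$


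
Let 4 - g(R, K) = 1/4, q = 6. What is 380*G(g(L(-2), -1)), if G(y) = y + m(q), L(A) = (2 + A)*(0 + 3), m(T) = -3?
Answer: 285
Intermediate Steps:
L(A) = 6 + 3*A (L(A) = (2 + A)*3 = 6 + 3*A)
g(R, K) = 15/4 (g(R, K) = 4 - 1/4 = 4 - 1*¼ = 4 - ¼ = 15/4)
G(y) = -3 + y (G(y) = y - 3 = -3 + y)
380*G(g(L(-2), -1)) = 380*(-3 + 15/4) = 380*(¾) = 285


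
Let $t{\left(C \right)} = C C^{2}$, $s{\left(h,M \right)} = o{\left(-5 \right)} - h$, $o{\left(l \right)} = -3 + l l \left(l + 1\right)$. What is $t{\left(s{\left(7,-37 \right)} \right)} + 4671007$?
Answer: $3340007$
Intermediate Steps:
$o{\left(l \right)} = -3 + l^{2} \left(1 + l\right)$ ($o{\left(l \right)} = -3 + l l \left(1 + l\right) = -3 + l^{2} \left(1 + l\right)$)
$s{\left(h,M \right)} = -103 - h$ ($s{\left(h,M \right)} = \left(-3 + \left(-5\right)^{2} + \left(-5\right)^{3}\right) - h = \left(-3 + 25 - 125\right) - h = -103 - h$)
$t{\left(C \right)} = C^{3}$
$t{\left(s{\left(7,-37 \right)} \right)} + 4671007 = \left(-103 - 7\right)^{3} + 4671007 = \left(-110\right)^{3} + 4671007 = -1331000 + 4671007 = 3340007$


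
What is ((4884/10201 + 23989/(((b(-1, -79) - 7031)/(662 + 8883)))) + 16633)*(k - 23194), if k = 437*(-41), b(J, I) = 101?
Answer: 1362424031484047/2019798 ≈ 6.7453e+8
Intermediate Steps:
k = -17917
((4884/10201 + 23989/(((b(-1, -79) - 7031)/(662 + 8883)))) + 16633)*(k - 23194) = ((4884/10201 + 23989/(((101 - 7031)/(662 + 8883)))) + 16633)*(-17917 - 23194) = ((4884*(1/10201) + 23989/((-6930/9545))) + 16633)*(-41111) = ((4884/10201 + 23989/((-6930*1/9545))) + 16633)*(-41111) = ((4884/10201 + 23989/(-1386/1909)) + 16633)*(-41111) = ((4884/10201 + 23989*(-1909/1386)) + 16633)*(-41111) = ((4884/10201 - 6542143/198) + 16633)*(-41111) = (-66735433711/2019798 + 16633)*(-41111) = -33140133577/2019798*(-41111) = 1362424031484047/2019798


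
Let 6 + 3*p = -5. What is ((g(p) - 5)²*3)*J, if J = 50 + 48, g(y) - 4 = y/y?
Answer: 0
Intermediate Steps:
p = -11/3 (p = -2 + (⅓)*(-5) = -2 - 5/3 = -11/3 ≈ -3.6667)
g(y) = 5 (g(y) = 4 + y/y = 4 + 1 = 5)
J = 98
((g(p) - 5)²*3)*J = ((5 - 5)²*3)*98 = (0²*3)*98 = (0*3)*98 = 0*98 = 0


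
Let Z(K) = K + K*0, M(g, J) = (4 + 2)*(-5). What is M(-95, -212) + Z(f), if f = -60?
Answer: -90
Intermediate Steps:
M(g, J) = -30 (M(g, J) = 6*(-5) = -30)
Z(K) = K (Z(K) = K + 0 = K)
M(-95, -212) + Z(f) = -30 - 60 = -90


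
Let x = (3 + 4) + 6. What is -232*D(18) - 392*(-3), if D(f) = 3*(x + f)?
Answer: -20400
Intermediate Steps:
x = 13 (x = 7 + 6 = 13)
D(f) = 39 + 3*f (D(f) = 3*(13 + f) = 39 + 3*f)
-232*D(18) - 392*(-3) = -232*(39 + 3*18) - 392*(-3) = -232*(39 + 54) + 1176 = -232*93 + 1176 = -21576 + 1176 = -20400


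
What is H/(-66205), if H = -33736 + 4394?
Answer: 29342/66205 ≈ 0.44320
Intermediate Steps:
H = -29342
H/(-66205) = -29342/(-66205) = -29342*(-1/66205) = 29342/66205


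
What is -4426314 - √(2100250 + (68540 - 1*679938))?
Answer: -4426314 - 6*√41357 ≈ -4.4275e+6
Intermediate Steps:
-4426314 - √(2100250 + (68540 - 1*679938)) = -4426314 - √(2100250 + (68540 - 679938)) = -4426314 - √(2100250 - 611398) = -4426314 - √1488852 = -4426314 - 6*√41357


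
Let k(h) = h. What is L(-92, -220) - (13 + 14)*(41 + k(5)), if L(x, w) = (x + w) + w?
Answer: -1774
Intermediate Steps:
L(x, w) = x + 2*w (L(x, w) = (w + x) + w = x + 2*w)
L(-92, -220) - (13 + 14)*(41 + k(5)) = (-92 + 2*(-220)) - (13 + 14)*(41 + 5) = (-92 - 440) - 27*46 = -532 - 1*1242 = -532 - 1242 = -1774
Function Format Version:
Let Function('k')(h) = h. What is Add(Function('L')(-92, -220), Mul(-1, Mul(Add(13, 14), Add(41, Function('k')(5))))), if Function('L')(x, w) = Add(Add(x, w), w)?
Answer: -1774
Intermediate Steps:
Function('L')(x, w) = Add(x, Mul(2, w)) (Function('L')(x, w) = Add(Add(w, x), w) = Add(x, Mul(2, w)))
Add(Function('L')(-92, -220), Mul(-1, Mul(Add(13, 14), Add(41, Function('k')(5))))) = Add(Add(-92, Mul(2, -220)), Mul(-1, Mul(Add(13, 14), Add(41, 5)))) = Add(Add(-92, -440), Mul(-1, Mul(27, 46))) = Add(-532, Mul(-1, 1242)) = Add(-532, -1242) = -1774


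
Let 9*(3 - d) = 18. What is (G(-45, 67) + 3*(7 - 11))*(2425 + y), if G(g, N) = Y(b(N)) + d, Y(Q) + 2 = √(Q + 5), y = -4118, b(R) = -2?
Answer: 22009 - 1693*√3 ≈ 19077.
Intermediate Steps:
d = 1 (d = 3 - ⅑*18 = 3 - 2 = 1)
Y(Q) = -2 + √(5 + Q) (Y(Q) = -2 + √(Q + 5) = -2 + √(5 + Q))
G(g, N) = -1 + √3 (G(g, N) = (-2 + √(5 - 2)) + 1 = (-2 + √3) + 1 = -1 + √3)
(G(-45, 67) + 3*(7 - 11))*(2425 + y) = ((-1 + √3) + 3*(7 - 11))*(2425 - 4118) = ((-1 + √3) + 3*(-4))*(-1693) = ((-1 + √3) - 12)*(-1693) = (-13 + √3)*(-1693) = 22009 - 1693*√3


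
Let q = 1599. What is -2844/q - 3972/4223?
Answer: -149280/54899 ≈ -2.7192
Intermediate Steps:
-2844/q - 3972/4223 = -2844/1599 - 3972/4223 = -2844*1/1599 - 3972*1/4223 = -948/533 - 3972/4223 = -149280/54899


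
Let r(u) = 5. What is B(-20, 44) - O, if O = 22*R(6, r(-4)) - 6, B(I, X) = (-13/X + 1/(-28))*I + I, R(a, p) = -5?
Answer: 7902/77 ≈ 102.62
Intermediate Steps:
B(I, X) = I + I*(-1/28 - 13/X) (B(I, X) = (-13/X + 1*(-1/28))*I + I = (-13/X - 1/28)*I + I = (-1/28 - 13/X)*I + I = I*(-1/28 - 13/X) + I = I + I*(-1/28 - 13/X))
O = -116 (O = 22*(-5) - 6 = -110 - 6 = -116)
B(-20, 44) - O = (1/28)*(-20)*(-364 + 27*44)/44 - 1*(-116) = (1/28)*(-20)*(1/44)*(-364 + 1188) + 116 = (1/28)*(-20)*(1/44)*824 + 116 = -1030/77 + 116 = 7902/77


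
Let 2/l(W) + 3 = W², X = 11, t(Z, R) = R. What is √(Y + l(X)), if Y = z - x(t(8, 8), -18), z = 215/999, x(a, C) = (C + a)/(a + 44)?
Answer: √110761363986/510822 ≈ 0.65152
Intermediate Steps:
x(a, C) = (C + a)/(44 + a)
z = 215/999 (z = 215*(1/999) = 215/999 ≈ 0.21522)
l(W) = 2/(-3 + W²)
Y = 10585/25974 (Y = 215/999 - (-18 + 8)/(44 + 8) = 215/999 - (-10)/52 = 215/999 - 1*(-5/26) = 215/999 + 5/26 = 10585/25974 ≈ 0.40752)
√(Y + l(X)) = √(10585/25974 + 2/(-3 + 11²)) = √(10585/25974 + 2/(-3 + 121)) = √(10585/25974 + 2/118) = √(10585/25974 + 2*(1/118)) = √(10585/25974 + 1/59) = √(650489/1532466) = √110761363986/510822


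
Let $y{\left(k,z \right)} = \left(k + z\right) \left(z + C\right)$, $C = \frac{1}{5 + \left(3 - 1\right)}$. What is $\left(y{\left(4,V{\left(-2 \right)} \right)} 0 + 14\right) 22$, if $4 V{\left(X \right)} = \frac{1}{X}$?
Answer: $308$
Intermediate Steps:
$C = \frac{1}{7}$ ($C = \frac{1}{5 + \left(3 - 1\right)} = \frac{1}{5 + 2} = \frac{1}{7} \approx 0.14286$)
$V{\left(X \right)} = \frac{1}{4 X}$
$y{\left(k,z \right)} = \left(\frac{1}{7} + z\right) \left(k + z\right)$ ($y{\left(k,z \right)} = \left(k + z\right) \left(z + \frac{1}{7}\right) = \left(k + z\right) \left(\frac{1}{7} + z\right) = \left(\frac{1}{7} + z\right) \left(k + z\right)$)
$\left(y{\left(4,V{\left(-2 \right)} \right)} 0 + 14\right) 22 = \left(\left(\left(\frac{1}{4 \left(-2\right)}\right)^{2} + \frac{1}{7} \cdot 4 + \frac{\frac{1}{4} \frac{1}{-2}}{7} + 4 \frac{1}{4 \left(-2\right)}\right) 0 + 14\right) 22 = \left(\left(\left(\frac{1}{4} \left(- \frac{1}{2}\right)\right)^{2} + \frac{4}{7} + \frac{\frac{1}{4} \left(- \frac{1}{2}\right)}{7} + 4 \cdot \frac{1}{4} \left(- \frac{1}{2}\right)\right) 0 + 14\right) 22 = \left(\left(\left(- \frac{1}{8}\right)^{2} + \frac{4}{7} + \frac{1}{7} \left(- \frac{1}{8}\right) + 4 \left(- \frac{1}{8}\right)\right) 0 + 14\right) 22 = \left(\left(\frac{1}{64} + \frac{4}{7} - \frac{1}{56} - \frac{1}{2}\right) 0 + 14\right) 22 = \left(\frac{31}{448} \cdot 0 + 14\right) 22 = \left(0 + 14\right) 22 = 14 \cdot 22 = 308$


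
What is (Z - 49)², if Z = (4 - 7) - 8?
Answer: 3600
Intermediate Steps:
Z = -11 (Z = -3 - 8 = -11)
(Z - 49)² = (-11 - 49)² = (-60)² = 3600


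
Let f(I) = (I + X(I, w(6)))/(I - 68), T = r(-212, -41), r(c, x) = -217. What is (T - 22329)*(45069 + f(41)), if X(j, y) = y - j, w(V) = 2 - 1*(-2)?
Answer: -27435303014/27 ≈ -1.0161e+9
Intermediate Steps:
w(V) = 4 (w(V) = 2 + 2 = 4)
T = -217
f(I) = 4/(-68 + I) (f(I) = (I + (4 - I))/(I - 68) = 4/(-68 + I))
(T - 22329)*(45069 + f(41)) = (-217 - 22329)*(45069 + 4/(-68 + 41)) = -22546*(45069 + 4/(-27)) = -22546*(45069 + 4*(-1/27)) = -22546*(45069 - 4/27) = -22546*1216859/27 = -27435303014/27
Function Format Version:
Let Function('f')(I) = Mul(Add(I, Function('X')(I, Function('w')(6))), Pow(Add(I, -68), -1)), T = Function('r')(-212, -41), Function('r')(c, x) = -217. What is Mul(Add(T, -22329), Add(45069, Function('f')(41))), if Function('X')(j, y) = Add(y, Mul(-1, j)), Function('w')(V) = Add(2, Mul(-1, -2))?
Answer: Rational(-27435303014, 27) ≈ -1.0161e+9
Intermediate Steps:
Function('w')(V) = 4 (Function('w')(V) = Add(2, 2) = 4)
T = -217
Function('f')(I) = Mul(4, Pow(Add(-68, I), -1)) (Function('f')(I) = Mul(Add(I, Add(4, Mul(-1, I))), Pow(Add(I, -68), -1)) = Mul(4, Pow(Add(-68, I), -1)))
Mul(Add(T, -22329), Add(45069, Function('f')(41))) = Mul(Add(-217, -22329), Add(45069, Mul(4, Pow(Add(-68, 41), -1)))) = Mul(-22546, Add(45069, Mul(4, Pow(-27, -1)))) = Mul(-22546, Add(45069, Mul(4, Rational(-1, 27)))) = Mul(-22546, Add(45069, Rational(-4, 27))) = Mul(-22546, Rational(1216859, 27)) = Rational(-27435303014, 27)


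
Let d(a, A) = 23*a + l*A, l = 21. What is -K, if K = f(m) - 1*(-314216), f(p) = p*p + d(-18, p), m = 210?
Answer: -362312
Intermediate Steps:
d(a, A) = 21*A + 23*a (d(a, A) = 23*a + 21*A = 21*A + 23*a)
f(p) = -414 + p² + 21*p (f(p) = p*p + (21*p + 23*(-18)) = p² + (21*p - 414) = p² + (-414 + 21*p) = -414 + p² + 21*p)
K = 362312 (K = (-414 + 210² + 21*210) - 1*(-314216) = (-414 + 44100 + 4410) + 314216 = 48096 + 314216 = 362312)
-K = -1*362312 = -362312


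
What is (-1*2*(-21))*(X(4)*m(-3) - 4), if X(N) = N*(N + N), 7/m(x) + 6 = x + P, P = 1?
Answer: -1344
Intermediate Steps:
m(x) = 7/(-5 + x) (m(x) = 7/(-6 + (x + 1)) = 7/(-6 + (1 + x)) = 7/(-5 + x))
X(N) = 2*N² (X(N) = N*(2*N) = 2*N²)
(-1*2*(-21))*(X(4)*m(-3) - 4) = (-1*2*(-21))*((2*4²)*(7/(-5 - 3)) - 4) = (-2*(-21))*((2*16)*(7/(-8)) - 4) = 42*(32*(7*(-⅛)) - 4) = 42*(32*(-7/8) - 4) = 42*(-28 - 4) = 42*(-32) = -1344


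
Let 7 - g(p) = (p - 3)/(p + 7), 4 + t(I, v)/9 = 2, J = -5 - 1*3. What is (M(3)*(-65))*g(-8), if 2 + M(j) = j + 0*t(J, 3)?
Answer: 260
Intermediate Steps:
J = -8 (J = -5 - 3 = -8)
t(I, v) = -18 (t(I, v) = -36 + 9*2 = -36 + 18 = -18)
M(j) = -2 + j (M(j) = -2 + (j + 0*(-18)) = -2 + (j + 0) = -2 + j)
g(p) = 7 - (-3 + p)/(7 + p) (g(p) = 7 - (p - 3)/(p + 7) = 7 - (-3 + p)/(7 + p))
(M(3)*(-65))*g(-8) = ((-2 + 3)*(-65))*(2*(26 + 3*(-8))/(7 - 8)) = (1*(-65))*(2*(26 - 24)/(-1)) = -130*(-1)*2 = -65*(-4) = 260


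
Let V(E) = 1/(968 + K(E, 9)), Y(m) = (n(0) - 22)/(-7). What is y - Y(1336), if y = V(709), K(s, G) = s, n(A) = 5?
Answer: -28502/11739 ≈ -2.4280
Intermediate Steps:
Y(m) = 17/7 (Y(m) = (5 - 22)/(-7) = -17*(-⅐) = 17/7)
V(E) = 1/(968 + E)
y = 1/1677 (y = 1/(968 + 709) = 1/1677 ≈ 0.00059630)
y - Y(1336) = 1/1677 - 1*17/7 = 1/1677 - 17/7 = -28502/11739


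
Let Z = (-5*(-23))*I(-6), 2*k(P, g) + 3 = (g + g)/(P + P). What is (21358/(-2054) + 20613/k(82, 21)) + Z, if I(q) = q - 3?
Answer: -1237790588/77025 ≈ -16070.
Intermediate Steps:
I(q) = -3 + q
k(P, g) = -3/2 + g/(2*P) (k(P, g) = -3/2 + ((g + g)/(P + P))/2 = -3/2 + ((2*g)/((2*P)))/2 = -3/2 + ((2*g)*(1/(2*P)))/2 = -3/2 + (g/P)/2 = -3/2 + g/(2*P))
Z = -1035 (Z = (-5*(-23))*(-3 - 6) = 115*(-9) = -1035)
(21358/(-2054) + 20613/k(82, 21)) + Z = (21358/(-2054) + 20613/(((½)*(21 - 3*82)/82))) - 1035 = (21358*(-1/2054) + 20613/(((½)*(1/82)*(21 - 246)))) - 1035 = (-10679/1027 + 20613/(((½)*(1/82)*(-225)))) - 1035 = (-10679/1027 + 20613/(-225/164)) - 1035 = (-10679/1027 + 20613*(-164/225)) - 1035 = (-10679/1027 - 1126844/75) - 1035 = -1158069713/77025 - 1035 = -1237790588/77025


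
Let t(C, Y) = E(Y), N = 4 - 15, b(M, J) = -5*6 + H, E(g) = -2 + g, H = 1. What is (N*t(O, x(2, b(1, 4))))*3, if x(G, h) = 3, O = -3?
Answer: -33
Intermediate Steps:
b(M, J) = -29 (b(M, J) = -5*6 + 1 = -30 + 1 = -29)
N = -11
t(C, Y) = -2 + Y
(N*t(O, x(2, b(1, 4))))*3 = -11*(-2 + 3)*3 = -11*1*3 = -11*3 = -33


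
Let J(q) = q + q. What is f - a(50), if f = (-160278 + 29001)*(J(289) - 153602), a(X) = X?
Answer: 20088531598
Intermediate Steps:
J(q) = 2*q
f = 20088531648 (f = (-160278 + 29001)*(2*289 - 153602) = -131277*(578 - 153602) = -131277*(-153024) = 20088531648)
f - a(50) = 20088531648 - 1*50 = 20088531648 - 50 = 20088531598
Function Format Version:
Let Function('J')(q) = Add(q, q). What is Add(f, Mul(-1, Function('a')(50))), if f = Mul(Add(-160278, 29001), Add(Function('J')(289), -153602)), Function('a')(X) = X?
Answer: 20088531598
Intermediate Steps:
Function('J')(q) = Mul(2, q)
f = 20088531648 (f = Mul(Add(-160278, 29001), Add(Mul(2, 289), -153602)) = Mul(-131277, Add(578, -153602)) = Mul(-131277, -153024) = 20088531648)
Add(f, Mul(-1, Function('a')(50))) = Add(20088531648, Mul(-1, 50)) = Add(20088531648, -50) = 20088531598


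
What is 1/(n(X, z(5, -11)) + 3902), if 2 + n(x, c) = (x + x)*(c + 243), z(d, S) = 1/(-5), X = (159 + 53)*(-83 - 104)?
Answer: -5/96236132 ≈ -5.1956e-8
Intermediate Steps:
X = -39644 (X = 212*(-187) = -39644)
z(d, S) = -1/5
n(x, c) = -2 + 2*x*(243 + c) (n(x, c) = -2 + (x + x)*(c + 243) = -2 + (2*x)*(243 + c) = -2 + 2*x*(243 + c))
1/(n(X, z(5, -11)) + 3902) = 1/((-2 + 486*(-39644) + 2*(-1/5)*(-39644)) + 3902) = 1/((-2 - 19266984 + 79288/5) + 3902) = 1/(-96255642/5 + 3902) = 1/(-96236132/5) = -5/96236132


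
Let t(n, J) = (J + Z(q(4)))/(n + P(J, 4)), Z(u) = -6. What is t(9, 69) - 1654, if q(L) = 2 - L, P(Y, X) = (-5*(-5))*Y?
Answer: -955991/578 ≈ -1654.0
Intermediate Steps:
P(Y, X) = 25*Y
t(n, J) = (-6 + J)/(n + 25*J) (t(n, J) = (J - 6)/(n + 25*J) = (-6 + J)/(n + 25*J))
t(9, 69) - 1654 = (-6 + 69)/(9 + 25*69) - 1654 = 63/(9 + 1725) - 1654 = 63/1734 - 1654 = (1/1734)*63 - 1654 = 21/578 - 1654 = -955991/578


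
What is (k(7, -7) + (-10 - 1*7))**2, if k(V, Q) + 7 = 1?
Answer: 529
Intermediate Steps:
k(V, Q) = -6 (k(V, Q) = -7 + 1 = -6)
(k(7, -7) + (-10 - 1*7))**2 = (-6 + (-10 - 1*7))**2 = (-6 + (-10 - 7))**2 = (-6 - 17)**2 = (-23)**2 = 529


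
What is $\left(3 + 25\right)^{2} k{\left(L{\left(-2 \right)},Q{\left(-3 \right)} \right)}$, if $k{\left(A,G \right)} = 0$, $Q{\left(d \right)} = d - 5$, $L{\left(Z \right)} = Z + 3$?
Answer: $0$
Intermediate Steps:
$L{\left(Z \right)} = 3 + Z$
$Q{\left(d \right)} = -5 + d$
$\left(3 + 25\right)^{2} k{\left(L{\left(-2 \right)},Q{\left(-3 \right)} \right)} = \left(3 + 25\right)^{2} \cdot 0 = 28^{2} \cdot 0 = 784 \cdot 0 = 0$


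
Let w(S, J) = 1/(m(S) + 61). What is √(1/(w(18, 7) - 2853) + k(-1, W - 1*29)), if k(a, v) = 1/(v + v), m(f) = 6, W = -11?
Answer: I*√75125773/76460 ≈ 0.11336*I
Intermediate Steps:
w(S, J) = 1/67 (w(S, J) = 1/(6 + 61) = 1/67)
k(a, v) = 1/(2*v)
√(1/(w(18, 7) - 2853) + k(-1, W - 1*29)) = √(1/(1/67 - 2853) + 1/(2*(-11 - 1*29))) = √(1/(-191150/67) + 1/(2*(-11 - 29))) = √(-67/191150 + (½)/(-40)) = √(-67/191150 + (½)*(-1/40)) = √(-67/191150 - 1/80) = √(-19651/1529200) = I*√75125773/76460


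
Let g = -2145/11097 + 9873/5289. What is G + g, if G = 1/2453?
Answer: 26775776729/15996839661 ≈ 1.6738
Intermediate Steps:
G = 1/2453 ≈ 0.00040766
g = 10912864/6521337 (g = -2145*1/11097 + 9873*(1/5289) = -715/3699 + 3291/1763 = 10912864/6521337 ≈ 1.6734)
G + g = 1/2453 + 10912864/6521337 = 26775776729/15996839661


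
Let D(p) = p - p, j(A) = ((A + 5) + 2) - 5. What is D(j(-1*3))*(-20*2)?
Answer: 0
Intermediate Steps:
j(A) = 2 + A (j(A) = ((5 + A) + 2) - 5 = (7 + A) - 5 = 2 + A)
D(p) = 0
D(j(-1*3))*(-20*2) = 0*(-20*2) = 0*(-40) = 0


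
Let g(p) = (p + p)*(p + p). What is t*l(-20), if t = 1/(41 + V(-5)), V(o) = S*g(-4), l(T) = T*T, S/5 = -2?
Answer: -400/599 ≈ -0.66778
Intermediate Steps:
g(p) = 4*p² (g(p) = (2*p)*(2*p) = 4*p²)
S = -10 (S = 5*(-2) = -10)
l(T) = T²
V(o) = -640 (V(o) = -40*(-4)² = -40*16 = -10*64 = -640)
t = -1/599 (t = 1/(41 - 640) = 1/(-599) = -1/599 ≈ -0.0016694)
t*l(-20) = -1/599*(-20)² = -1/599*400 = -400/599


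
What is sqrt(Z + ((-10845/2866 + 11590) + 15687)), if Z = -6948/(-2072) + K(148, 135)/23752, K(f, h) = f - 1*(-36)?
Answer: sqrt(33120903329415737711267)/1101935443 ≈ 165.16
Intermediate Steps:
K(f, h) = 36 + f (K(f, h) = f + 36 = 36 + f)
Z = 5169067/1537942 (Z = -6948/(-2072) + (36 + 148)/23752 = -6948*(-1/2072) + 184*(1/23752) = 1737/518 + 23/2969 = 5169067/1537942 ≈ 3.3610)
sqrt(Z + ((-10845/2866 + 11590) + 15687)) = sqrt(5169067/1537942 + ((-10845/2866 + 11590) + 15687)) = sqrt(5169067/1537942 + (33206095/2866 + 15687)) = sqrt(5169067/1537942 + 78165037/2866) = sqrt(30057026969969/1101935443) = sqrt(33120903329415737711267)/1101935443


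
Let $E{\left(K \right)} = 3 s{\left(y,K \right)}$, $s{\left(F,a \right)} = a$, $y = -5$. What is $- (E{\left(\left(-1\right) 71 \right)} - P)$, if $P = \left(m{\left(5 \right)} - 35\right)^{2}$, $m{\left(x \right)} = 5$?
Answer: $1113$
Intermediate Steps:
$E{\left(K \right)} = 3 K$
$P = 900$ ($P = \left(5 - 35\right)^{2} = \left(-30\right)^{2} = 900$)
$- (E{\left(\left(-1\right) 71 \right)} - P) = - (3 \left(\left(-1\right) 71\right) - 900) = - (3 \left(-71\right) - 900) = - (-213 - 900) = \left(-1\right) \left(-1113\right) = 1113$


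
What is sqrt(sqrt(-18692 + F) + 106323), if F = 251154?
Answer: sqrt(106323 + sqrt(232462)) ≈ 326.81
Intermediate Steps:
sqrt(sqrt(-18692 + F) + 106323) = sqrt(sqrt(-18692 + 251154) + 106323) = sqrt(sqrt(232462) + 106323) = sqrt(106323 + sqrt(232462))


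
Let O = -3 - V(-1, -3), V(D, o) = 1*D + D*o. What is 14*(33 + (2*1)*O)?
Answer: 322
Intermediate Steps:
V(D, o) = D + D*o
O = -5 (O = -3 - (-1)*(1 - 3) = -3 - (-1)*(-2) = -3 - 1*2 = -3 - 2 = -5)
14*(33 + (2*1)*O) = 14*(33 + (2*1)*(-5)) = 14*(33 + 2*(-5)) = 14*(33 - 10) = 14*23 = 322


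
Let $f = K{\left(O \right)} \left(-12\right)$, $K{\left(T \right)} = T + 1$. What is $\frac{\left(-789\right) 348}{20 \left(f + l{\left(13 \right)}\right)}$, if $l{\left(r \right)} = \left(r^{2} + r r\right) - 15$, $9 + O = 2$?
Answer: $- \frac{68643}{1975} \approx -34.756$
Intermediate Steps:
$O = -7$ ($O = -9 + 2 = -7$)
$K{\left(T \right)} = 1 + T$
$l{\left(r \right)} = -15 + 2 r^{2}$ ($l{\left(r \right)} = \left(r^{2} + r^{2}\right) - 15 = 2 r^{2} - 15 = -15 + 2 r^{2}$)
$f = 72$ ($f = \left(1 - 7\right) \left(-12\right) = \left(-6\right) \left(-12\right) = 72$)
$\frac{\left(-789\right) 348}{20 \left(f + l{\left(13 \right)}\right)} = \frac{\left(-789\right) 348}{20 \left(72 - \left(15 - 2 \cdot 13^{2}\right)\right)} = - \frac{274572}{20 \left(72 + \left(-15 + 2 \cdot 169\right)\right)} = - \frac{274572}{20 \left(72 + \left(-15 + 338\right)\right)} = - \frac{274572}{20 \left(72 + 323\right)} = - \frac{274572}{20 \cdot 395} = - \frac{274572}{7900} = \left(-274572\right) \frac{1}{7900} = - \frac{68643}{1975}$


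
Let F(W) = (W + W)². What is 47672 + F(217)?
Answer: 236028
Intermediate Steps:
F(W) = 4*W² (F(W) = (2*W)² = 4*W²)
47672 + F(217) = 47672 + 4*217² = 47672 + 4*47089 = 47672 + 188356 = 236028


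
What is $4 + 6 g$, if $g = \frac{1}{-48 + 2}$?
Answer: $\frac{89}{23} \approx 3.8696$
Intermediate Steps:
$g = - \frac{1}{46}$ ($g = \frac{1}{-46} = - \frac{1}{46} \approx -0.021739$)
$4 + 6 g = 4 + 6 \left(- \frac{1}{46}\right) = 4 - \frac{3}{23} = \frac{89}{23}$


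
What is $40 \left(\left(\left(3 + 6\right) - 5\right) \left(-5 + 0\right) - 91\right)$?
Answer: $-4440$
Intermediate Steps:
$40 \left(\left(\left(3 + 6\right) - 5\right) \left(-5 + 0\right) - 91\right) = 40 \left(\left(9 - 5\right) \left(-5\right) - 91\right) = 40 \left(4 \left(-5\right) - 91\right) = 40 \left(-20 - 91\right) = 40 \left(-111\right) = -4440$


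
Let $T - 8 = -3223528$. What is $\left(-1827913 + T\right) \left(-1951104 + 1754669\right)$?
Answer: $992278241355$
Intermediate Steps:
$T = -3223520$ ($T = 8 - 3223528 = -3223520$)
$\left(-1827913 + T\right) \left(-1951104 + 1754669\right) = \left(-1827913 - 3223520\right) \left(-1951104 + 1754669\right) = \left(-5051433\right) \left(-196435\right) = 992278241355$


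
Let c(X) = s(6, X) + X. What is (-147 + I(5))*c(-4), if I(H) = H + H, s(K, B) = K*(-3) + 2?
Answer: 2740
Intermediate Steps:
s(K, B) = 2 - 3*K (s(K, B) = -3*K + 2 = 2 - 3*K)
c(X) = -16 + X (c(X) = (2 - 3*6) + X = (2 - 18) + X = -16 + X)
I(H) = 2*H
(-147 + I(5))*c(-4) = (-147 + 2*5)*(-16 - 4) = (-147 + 10)*(-20) = -137*(-20) = 2740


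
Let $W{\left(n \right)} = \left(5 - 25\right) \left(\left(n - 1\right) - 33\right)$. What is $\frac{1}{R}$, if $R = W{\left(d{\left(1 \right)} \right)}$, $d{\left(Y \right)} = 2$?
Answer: $\frac{1}{640} \approx 0.0015625$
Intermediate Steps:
$W{\left(n \right)} = 680 - 20 n$ ($W{\left(n \right)} = - 20 \left(\left(n - 1\right) - 33\right) = - 20 \left(\left(-1 + n\right) - 33\right) = - 20 \left(-34 + n\right) = 680 - 20 n$)
$R = 640$ ($R = 680 - 40 = 640$)
$\frac{1}{R} = \frac{1}{640}$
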